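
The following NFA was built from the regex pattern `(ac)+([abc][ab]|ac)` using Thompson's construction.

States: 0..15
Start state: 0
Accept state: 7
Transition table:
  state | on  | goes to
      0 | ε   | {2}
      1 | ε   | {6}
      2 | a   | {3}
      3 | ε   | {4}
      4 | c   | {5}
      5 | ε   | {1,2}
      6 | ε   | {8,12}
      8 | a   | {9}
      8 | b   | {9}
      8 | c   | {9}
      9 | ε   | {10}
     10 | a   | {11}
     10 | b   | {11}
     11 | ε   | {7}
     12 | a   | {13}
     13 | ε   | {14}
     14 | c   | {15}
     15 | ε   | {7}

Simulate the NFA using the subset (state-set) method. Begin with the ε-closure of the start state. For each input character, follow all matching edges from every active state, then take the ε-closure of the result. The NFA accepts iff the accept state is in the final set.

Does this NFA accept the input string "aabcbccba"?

start: ε-closure({0}) = {0,2}
'a' @ 1: {3,4}
'a' @ 2: {}  — dead — no transitions
rest 'bcbccba' ignored (set empty)
end set {} — state 7 not in

Answer: REJECT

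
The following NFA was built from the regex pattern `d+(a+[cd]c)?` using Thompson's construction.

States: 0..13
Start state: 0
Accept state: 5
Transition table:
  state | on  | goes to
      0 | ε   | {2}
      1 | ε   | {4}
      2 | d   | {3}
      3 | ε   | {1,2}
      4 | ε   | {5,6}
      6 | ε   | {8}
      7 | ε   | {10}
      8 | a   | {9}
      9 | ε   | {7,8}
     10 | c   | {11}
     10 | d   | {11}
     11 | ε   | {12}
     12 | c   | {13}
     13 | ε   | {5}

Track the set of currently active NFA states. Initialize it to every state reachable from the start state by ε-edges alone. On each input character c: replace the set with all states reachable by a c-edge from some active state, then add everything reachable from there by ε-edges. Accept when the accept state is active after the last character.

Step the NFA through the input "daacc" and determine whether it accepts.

Answer: ACCEPT

Derivation:
initial (ε-close {0}): {0,2}
'd' @ 1: {1,2,3,4,5,6,8}  [accepting]
'a' @ 2: {7,8,9,10}
'a' @ 3: {7,8,9,10}
'c' @ 4: {11,12}
'c' @ 5: {5,13}  [accepting]
end set {5,13} — state 5 in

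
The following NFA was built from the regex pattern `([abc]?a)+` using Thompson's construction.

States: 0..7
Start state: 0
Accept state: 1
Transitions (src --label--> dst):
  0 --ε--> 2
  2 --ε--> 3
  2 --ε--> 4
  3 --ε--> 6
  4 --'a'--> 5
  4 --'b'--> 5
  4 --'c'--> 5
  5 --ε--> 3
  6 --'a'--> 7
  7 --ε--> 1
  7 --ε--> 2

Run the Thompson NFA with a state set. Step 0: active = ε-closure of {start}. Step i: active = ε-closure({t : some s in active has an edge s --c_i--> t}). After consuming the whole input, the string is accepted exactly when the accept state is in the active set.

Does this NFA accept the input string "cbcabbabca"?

Answer: REJECT

Trace:
start: ε-closure({0}) = {0,2,3,4,6}
'c' @ 1: {3,5,6}
'b' @ 2: {}  — state set empty
rest 'cabbabca' ignored (set empty)
end set {} — state 1 not in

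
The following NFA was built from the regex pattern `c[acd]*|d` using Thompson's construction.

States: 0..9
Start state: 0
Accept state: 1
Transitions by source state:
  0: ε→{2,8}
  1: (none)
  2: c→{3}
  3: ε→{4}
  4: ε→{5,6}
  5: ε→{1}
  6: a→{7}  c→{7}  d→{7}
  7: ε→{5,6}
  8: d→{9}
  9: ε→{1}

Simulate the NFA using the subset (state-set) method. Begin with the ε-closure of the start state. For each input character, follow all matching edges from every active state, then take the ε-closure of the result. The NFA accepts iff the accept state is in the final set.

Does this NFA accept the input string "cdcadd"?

Answer: ACCEPT

Derivation:
start: ε-closure({0}) = {0,2,8}
'c' @ 1: {1,3,4,5,6}  ✓accept
'd' @ 2: {1,5,6,7}  ✓accept
'c' @ 3: {1,5,6,7}  ✓accept
'a' @ 4: {1,5,6,7}  ✓accept
'd' @ 5: {1,5,6,7}  ✓accept
'd' @ 6: {1,5,6,7}  ✓accept
after full input: {1,5,6,7}  (accept=1 in)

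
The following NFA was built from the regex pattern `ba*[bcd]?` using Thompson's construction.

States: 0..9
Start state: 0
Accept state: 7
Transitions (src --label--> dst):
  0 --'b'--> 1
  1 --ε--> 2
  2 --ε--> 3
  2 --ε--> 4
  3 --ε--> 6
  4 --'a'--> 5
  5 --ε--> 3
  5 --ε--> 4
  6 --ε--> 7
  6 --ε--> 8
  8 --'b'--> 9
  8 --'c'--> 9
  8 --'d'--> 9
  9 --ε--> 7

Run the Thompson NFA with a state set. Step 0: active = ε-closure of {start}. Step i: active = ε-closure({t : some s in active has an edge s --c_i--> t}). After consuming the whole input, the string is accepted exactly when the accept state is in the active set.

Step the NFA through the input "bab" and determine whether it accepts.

Answer: ACCEPT

Trace:
start: ε-closure({0}) = {0}
'b' @ 1: {1,2,3,4,6,7,8}  ✓accept
'a' @ 2: {3,4,5,6,7,8}  ✓accept
'b' @ 3: {7,9}  ✓accept
end set {7,9} — state 7 in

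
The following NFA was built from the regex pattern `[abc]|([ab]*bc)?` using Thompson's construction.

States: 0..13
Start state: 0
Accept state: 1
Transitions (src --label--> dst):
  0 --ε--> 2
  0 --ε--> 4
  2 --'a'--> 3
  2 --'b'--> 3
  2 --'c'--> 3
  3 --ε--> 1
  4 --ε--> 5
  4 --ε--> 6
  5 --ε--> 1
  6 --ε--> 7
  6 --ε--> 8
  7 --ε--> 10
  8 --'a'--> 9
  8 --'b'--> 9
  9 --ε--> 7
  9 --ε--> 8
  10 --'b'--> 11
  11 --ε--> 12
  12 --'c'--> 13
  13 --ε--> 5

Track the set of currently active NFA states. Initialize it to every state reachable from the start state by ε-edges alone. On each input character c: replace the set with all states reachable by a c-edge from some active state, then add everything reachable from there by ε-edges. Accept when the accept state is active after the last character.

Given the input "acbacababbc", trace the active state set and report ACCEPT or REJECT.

Answer: REJECT

Steps:
initial (ε-close {0}): {0,1,2,4,5,6,7,8,10}
'a' @ 1: {1,3,7,8,9,10}  [accepting]
'c' @ 2: {}  — dead — no transitions
rest 'bacababbc' ignored (set empty)
final: {}; accept 1 not in set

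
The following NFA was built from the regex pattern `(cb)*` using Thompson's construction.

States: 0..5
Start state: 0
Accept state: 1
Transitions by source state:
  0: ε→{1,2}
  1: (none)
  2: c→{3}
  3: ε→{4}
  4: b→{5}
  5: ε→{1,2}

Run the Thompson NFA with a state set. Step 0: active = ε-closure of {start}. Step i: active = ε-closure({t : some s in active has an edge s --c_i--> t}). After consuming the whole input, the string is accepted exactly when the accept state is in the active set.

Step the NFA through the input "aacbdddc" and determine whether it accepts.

Answer: REJECT

Trace:
S₀ = ε-closure({0}) = {0,1,2}
'a' @ 1: {}  — dead — no transitions
rest 'acbdddc' ignored (set empty)
after full input: {}  (accept=1 not in)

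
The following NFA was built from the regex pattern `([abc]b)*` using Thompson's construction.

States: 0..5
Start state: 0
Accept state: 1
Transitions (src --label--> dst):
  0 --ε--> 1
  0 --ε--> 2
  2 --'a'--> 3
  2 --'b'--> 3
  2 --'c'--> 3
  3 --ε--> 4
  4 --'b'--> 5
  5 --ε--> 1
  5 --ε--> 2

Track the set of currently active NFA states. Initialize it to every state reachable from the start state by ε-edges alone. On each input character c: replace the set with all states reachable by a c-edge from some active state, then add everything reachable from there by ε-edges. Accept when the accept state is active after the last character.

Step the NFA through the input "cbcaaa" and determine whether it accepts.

Answer: REJECT

Derivation:
start: ε-closure({0}) = {0,1,2}
'c' @ 1: {3,4}
'b' @ 2: {1,2,5}  (accept∈set)
'c' @ 3: {3,4}
'a' @ 4: {}  — no active states
rest 'aa' ignored (set empty)
final: {}; accept 1 not in set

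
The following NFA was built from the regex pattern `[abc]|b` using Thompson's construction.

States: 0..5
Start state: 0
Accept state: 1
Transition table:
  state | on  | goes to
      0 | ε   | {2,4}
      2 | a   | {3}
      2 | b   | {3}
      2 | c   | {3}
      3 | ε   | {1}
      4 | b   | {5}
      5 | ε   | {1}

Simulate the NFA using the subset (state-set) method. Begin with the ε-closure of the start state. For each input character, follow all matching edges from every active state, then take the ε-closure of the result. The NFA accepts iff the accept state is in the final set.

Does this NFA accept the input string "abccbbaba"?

start: ε-closure({0}) = {0,2,4}
'a' @ 1: {1,3}  [accepting]
'b' @ 2: {}  — no active states
rest 'ccbbaba' ignored (set empty)
after full input: {}  (accept=1 not in)

Answer: REJECT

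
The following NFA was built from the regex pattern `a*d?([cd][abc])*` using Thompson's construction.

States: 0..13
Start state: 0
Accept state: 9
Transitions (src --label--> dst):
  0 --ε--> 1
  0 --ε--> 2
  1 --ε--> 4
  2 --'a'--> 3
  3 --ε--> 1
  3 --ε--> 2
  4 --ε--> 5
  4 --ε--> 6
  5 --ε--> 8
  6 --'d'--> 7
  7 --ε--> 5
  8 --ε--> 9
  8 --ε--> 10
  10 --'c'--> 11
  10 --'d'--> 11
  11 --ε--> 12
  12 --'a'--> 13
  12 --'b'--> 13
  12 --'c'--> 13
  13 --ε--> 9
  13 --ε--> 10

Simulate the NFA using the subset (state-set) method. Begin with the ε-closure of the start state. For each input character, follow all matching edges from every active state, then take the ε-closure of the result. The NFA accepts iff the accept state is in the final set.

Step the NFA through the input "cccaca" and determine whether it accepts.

initial (ε-close {0}): {0,1,2,4,5,6,8,9,10}
'c' @ 1: {11,12}
'c' @ 2: {9,10,13}  ✓accept
'c' @ 3: {11,12}
'a' @ 4: {9,10,13}  ✓accept
'c' @ 5: {11,12}
'a' @ 6: {9,10,13}  ✓accept
end set {9,10,13} — state 9 in

Answer: ACCEPT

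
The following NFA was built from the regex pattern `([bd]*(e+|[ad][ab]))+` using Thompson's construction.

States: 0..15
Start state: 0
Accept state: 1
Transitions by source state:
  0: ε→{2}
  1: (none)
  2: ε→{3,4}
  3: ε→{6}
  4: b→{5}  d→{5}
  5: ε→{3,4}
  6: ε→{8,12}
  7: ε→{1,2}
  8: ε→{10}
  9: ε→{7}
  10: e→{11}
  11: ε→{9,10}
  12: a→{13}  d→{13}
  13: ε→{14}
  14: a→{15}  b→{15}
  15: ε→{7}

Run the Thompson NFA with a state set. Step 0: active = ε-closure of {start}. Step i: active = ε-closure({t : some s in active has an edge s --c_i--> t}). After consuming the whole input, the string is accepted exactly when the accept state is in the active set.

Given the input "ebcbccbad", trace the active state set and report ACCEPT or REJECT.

Answer: REJECT

Trace:
initial (ε-close {0}): {0,2,3,4,6,8,10,12}
'e' @ 1: {1,2,3,4,6,7,8,9,10,11,12}  (accept∈set)
'b' @ 2: {3,4,5,6,8,10,12}
'c' @ 3: {}  — no active states
rest 'bccbad' ignored (set empty)
final: {}; accept 1 not in set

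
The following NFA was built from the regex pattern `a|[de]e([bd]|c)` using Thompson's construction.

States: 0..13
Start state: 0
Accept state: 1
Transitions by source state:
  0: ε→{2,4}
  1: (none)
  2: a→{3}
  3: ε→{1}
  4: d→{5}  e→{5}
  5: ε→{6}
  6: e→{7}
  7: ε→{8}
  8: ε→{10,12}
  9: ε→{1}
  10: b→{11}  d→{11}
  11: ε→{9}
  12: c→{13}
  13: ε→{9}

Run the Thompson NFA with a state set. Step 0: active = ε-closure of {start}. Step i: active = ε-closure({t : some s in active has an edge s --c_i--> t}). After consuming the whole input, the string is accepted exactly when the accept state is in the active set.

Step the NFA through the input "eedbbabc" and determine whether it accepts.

initial (ε-close {0}): {0,2,4}
'e' @ 1: {5,6}
'e' @ 2: {7,8,10,12}
'd' @ 3: {1,9,11}  (accept∈set)
'b' @ 4: {}  — no active states
rest 'babc' ignored (set empty)
final: {}; accept 1 not in set

Answer: REJECT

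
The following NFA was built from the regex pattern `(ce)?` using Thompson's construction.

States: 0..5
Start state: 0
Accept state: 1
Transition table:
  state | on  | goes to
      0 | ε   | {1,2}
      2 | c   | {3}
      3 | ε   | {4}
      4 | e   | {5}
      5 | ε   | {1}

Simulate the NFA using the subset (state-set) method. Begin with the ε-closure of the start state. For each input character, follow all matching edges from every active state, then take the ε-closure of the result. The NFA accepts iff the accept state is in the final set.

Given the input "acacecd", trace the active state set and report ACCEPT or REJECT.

Answer: REJECT

Trace:
start: ε-closure({0}) = {0,1,2}
'a' @ 1: {}  — no active states
rest 'cacecd' ignored (set empty)
after full input: {}  (accept=1 not in)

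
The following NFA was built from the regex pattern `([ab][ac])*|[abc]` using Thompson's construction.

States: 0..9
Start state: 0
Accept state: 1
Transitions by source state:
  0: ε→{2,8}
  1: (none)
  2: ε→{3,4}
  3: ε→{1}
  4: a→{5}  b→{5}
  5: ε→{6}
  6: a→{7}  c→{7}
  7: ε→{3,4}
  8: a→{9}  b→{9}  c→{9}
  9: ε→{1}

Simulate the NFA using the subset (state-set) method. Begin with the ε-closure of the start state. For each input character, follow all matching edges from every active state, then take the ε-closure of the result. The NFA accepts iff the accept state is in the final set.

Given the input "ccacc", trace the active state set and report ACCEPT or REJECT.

Answer: REJECT

Trace:
S₀ = ε-closure({0}) = {0,1,2,3,4,8}
'c' @ 1: {1,9}  [accepting]
'c' @ 2: {}  — no active states
rest 'acc' ignored (set empty)
end set {} — state 1 not in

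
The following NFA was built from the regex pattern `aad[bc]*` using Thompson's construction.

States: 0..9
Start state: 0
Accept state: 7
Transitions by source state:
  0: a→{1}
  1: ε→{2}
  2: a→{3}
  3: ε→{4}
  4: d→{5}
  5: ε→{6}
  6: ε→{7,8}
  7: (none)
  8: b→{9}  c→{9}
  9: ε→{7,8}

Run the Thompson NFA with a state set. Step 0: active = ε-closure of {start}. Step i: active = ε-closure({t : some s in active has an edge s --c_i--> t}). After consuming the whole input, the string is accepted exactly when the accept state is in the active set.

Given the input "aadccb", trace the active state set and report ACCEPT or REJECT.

Answer: ACCEPT

Trace:
initial (ε-close {0}): {0}
'a' @ 1: {1,2}
'a' @ 2: {3,4}
'd' @ 3: {5,6,7,8}  (accept∈set)
'c' @ 4: {7,8,9}  (accept∈set)
'c' @ 5: {7,8,9}  (accept∈set)
'b' @ 6: {7,8,9}  (accept∈set)
after full input: {7,8,9}  (accept=7 in)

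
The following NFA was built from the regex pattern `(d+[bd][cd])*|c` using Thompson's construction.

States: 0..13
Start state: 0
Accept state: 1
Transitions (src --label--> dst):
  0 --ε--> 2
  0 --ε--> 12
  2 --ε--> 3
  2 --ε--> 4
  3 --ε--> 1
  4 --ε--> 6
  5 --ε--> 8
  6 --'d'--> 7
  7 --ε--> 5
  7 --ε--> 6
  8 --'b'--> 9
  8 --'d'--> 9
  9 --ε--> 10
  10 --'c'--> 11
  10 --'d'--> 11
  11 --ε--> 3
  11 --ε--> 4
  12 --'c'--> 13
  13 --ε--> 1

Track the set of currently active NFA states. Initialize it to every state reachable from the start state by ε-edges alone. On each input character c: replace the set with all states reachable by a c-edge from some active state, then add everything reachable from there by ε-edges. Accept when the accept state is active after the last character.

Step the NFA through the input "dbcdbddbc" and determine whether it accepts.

initial (ε-close {0}): {0,1,2,3,4,6,12}
'd' @ 1: {5,6,7,8}
'b' @ 2: {9,10}
'c' @ 3: {1,3,4,6,11}  [accepting]
'd' @ 4: {5,6,7,8}
'b' @ 5: {9,10}
'd' @ 6: {1,3,4,6,11}  [accepting]
'd' @ 7: {5,6,7,8}
'b' @ 8: {9,10}
'c' @ 9: {1,3,4,6,11}  [accepting]
end set {1,3,4,6,11} — state 1 in

Answer: ACCEPT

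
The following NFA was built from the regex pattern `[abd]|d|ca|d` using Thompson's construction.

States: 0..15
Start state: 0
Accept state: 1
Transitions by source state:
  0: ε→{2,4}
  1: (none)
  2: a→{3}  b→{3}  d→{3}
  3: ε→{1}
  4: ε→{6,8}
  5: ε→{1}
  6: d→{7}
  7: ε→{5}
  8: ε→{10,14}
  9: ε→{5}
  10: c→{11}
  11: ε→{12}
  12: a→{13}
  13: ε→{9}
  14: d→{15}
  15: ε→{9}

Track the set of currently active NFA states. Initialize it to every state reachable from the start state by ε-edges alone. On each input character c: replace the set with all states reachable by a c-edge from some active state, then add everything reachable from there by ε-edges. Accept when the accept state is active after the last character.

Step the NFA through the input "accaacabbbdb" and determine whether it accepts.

S₀ = ε-closure({0}) = {0,2,4,6,8,10,14}
'a' @ 1: {1,3}  [accepting]
'c' @ 2: {}  — state set empty
rest 'caacabbbdb' ignored (set empty)
after full input: {}  (accept=1 not in)

Answer: REJECT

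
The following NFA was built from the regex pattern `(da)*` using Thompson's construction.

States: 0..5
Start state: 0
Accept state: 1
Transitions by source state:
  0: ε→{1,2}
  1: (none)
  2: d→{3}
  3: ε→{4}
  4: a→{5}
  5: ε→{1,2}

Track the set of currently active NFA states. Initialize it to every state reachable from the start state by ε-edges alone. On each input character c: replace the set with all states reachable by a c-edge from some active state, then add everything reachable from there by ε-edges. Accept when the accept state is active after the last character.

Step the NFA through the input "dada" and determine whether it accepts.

Answer: ACCEPT

Steps:
start: ε-closure({0}) = {0,1,2}
'd' @ 1: {3,4}
'a' @ 2: {1,2,5}  [accepting]
'd' @ 3: {3,4}
'a' @ 4: {1,2,5}  [accepting]
final: {1,2,5}; accept 1 in set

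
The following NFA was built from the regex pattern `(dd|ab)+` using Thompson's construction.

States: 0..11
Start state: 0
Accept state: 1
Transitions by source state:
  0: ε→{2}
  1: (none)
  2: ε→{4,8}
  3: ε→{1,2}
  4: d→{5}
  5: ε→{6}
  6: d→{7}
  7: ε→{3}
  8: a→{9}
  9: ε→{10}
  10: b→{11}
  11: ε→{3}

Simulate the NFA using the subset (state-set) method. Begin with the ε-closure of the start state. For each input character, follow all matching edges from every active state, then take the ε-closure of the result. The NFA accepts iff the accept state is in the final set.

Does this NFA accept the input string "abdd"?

initial (ε-close {0}): {0,2,4,8}
'a' @ 1: {9,10}
'b' @ 2: {1,2,3,4,8,11}  [accepting]
'd' @ 3: {5,6}
'd' @ 4: {1,2,3,4,7,8}  [accepting]
end set {1,2,3,4,7,8} — state 1 in

Answer: ACCEPT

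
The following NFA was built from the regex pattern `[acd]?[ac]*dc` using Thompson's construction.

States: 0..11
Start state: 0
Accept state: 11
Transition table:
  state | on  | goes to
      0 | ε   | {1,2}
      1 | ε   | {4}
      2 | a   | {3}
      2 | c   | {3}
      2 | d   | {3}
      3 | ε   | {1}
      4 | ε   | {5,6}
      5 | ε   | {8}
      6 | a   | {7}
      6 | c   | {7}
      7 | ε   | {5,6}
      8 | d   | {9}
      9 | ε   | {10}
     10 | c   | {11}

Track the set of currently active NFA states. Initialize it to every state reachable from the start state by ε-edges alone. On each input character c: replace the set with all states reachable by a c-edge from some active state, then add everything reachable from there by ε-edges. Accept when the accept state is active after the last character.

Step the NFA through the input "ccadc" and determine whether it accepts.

initial (ε-close {0}): {0,1,2,4,5,6,8}
'c' @ 1: {1,3,4,5,6,7,8}
'c' @ 2: {5,6,7,8}
'a' @ 3: {5,6,7,8}
'd' @ 4: {9,10}
'c' @ 5: {11}  ✓accept
after full input: {11}  (accept=11 in)

Answer: ACCEPT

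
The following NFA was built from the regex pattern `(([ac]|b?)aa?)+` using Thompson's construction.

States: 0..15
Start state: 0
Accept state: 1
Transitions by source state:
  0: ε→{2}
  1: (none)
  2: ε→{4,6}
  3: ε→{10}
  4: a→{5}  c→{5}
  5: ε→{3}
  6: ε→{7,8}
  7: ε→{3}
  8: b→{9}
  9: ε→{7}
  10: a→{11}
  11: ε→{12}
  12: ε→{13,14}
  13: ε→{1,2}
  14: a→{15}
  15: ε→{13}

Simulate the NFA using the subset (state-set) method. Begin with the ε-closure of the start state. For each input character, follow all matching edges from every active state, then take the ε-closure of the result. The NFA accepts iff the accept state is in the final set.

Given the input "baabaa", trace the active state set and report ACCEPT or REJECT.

Answer: ACCEPT

Steps:
S₀ = ε-closure({0}) = {0,2,3,4,6,7,8,10}
'b' @ 1: {3,7,9,10}
'a' @ 2: {1,2,3,4,6,7,8,10,11,12,13,14}  (accept∈set)
'a' @ 3: {1,2,3,4,5,6,7,8,10,11,12,13,14,15}  (accept∈set)
'b' @ 4: {3,7,9,10}
'a' @ 5: {1,2,3,4,6,7,8,10,11,12,13,14}  (accept∈set)
'a' @ 6: {1,2,3,4,5,6,7,8,10,11,12,13,14,15}  (accept∈set)
final: {1,2,3,4,5,6,7,8,10,11,12,13,14,15}; accept 1 in set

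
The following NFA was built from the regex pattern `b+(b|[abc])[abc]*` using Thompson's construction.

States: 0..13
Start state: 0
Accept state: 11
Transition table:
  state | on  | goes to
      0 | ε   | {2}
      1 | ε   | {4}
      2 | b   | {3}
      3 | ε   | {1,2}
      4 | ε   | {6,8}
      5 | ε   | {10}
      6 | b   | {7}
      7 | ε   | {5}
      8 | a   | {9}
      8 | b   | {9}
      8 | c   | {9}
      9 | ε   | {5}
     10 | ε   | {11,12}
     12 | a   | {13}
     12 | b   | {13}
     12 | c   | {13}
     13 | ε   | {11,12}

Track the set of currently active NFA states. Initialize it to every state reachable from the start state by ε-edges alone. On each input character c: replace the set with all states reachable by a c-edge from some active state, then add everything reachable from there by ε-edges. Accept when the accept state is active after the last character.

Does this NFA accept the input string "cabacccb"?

initial (ε-close {0}): {0,2}
'c' @ 1: {}  — state set empty
rest 'abacccb' ignored (set empty)
end set {} — state 11 not in

Answer: REJECT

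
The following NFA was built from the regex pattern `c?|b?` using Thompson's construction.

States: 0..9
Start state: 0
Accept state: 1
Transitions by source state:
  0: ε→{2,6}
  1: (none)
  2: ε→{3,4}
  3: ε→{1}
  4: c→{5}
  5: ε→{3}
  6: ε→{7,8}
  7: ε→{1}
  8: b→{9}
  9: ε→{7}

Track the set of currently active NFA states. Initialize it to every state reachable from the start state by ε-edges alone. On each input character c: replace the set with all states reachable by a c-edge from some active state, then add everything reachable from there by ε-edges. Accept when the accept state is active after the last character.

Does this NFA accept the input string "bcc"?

initial (ε-close {0}): {0,1,2,3,4,6,7,8}
'b' @ 1: {1,7,9}  ✓accept
'c' @ 2: {}  — dead — no transitions
rest 'c' ignored (set empty)
end set {} — state 1 not in

Answer: REJECT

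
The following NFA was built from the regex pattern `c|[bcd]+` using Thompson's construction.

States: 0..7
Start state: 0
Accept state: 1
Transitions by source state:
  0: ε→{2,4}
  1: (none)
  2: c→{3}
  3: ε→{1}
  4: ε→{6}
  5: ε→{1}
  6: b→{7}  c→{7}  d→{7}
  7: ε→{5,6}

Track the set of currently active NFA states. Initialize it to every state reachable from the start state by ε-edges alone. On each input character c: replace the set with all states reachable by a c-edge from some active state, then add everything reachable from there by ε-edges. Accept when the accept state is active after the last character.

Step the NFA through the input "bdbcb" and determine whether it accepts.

Answer: ACCEPT

Trace:
start: ε-closure({0}) = {0,2,4,6}
'b' @ 1: {1,5,6,7}  ✓accept
'd' @ 2: {1,5,6,7}  ✓accept
'b' @ 3: {1,5,6,7}  ✓accept
'c' @ 4: {1,5,6,7}  ✓accept
'b' @ 5: {1,5,6,7}  ✓accept
end set {1,5,6,7} — state 1 in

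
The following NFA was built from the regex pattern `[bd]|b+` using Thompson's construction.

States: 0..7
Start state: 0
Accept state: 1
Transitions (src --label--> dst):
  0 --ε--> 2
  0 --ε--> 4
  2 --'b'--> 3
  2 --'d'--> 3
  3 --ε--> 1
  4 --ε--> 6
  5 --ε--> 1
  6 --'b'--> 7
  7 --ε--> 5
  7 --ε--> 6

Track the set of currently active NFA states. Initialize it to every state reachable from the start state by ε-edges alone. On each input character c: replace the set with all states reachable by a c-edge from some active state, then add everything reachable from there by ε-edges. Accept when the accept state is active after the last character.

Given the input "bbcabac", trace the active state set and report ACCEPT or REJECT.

Answer: REJECT

Derivation:
start: ε-closure({0}) = {0,2,4,6}
'b' @ 1: {1,3,5,6,7}  ✓accept
'b' @ 2: {1,5,6,7}  ✓accept
'c' @ 3: {}  — dead — no transitions
rest 'abac' ignored (set empty)
after full input: {}  (accept=1 not in)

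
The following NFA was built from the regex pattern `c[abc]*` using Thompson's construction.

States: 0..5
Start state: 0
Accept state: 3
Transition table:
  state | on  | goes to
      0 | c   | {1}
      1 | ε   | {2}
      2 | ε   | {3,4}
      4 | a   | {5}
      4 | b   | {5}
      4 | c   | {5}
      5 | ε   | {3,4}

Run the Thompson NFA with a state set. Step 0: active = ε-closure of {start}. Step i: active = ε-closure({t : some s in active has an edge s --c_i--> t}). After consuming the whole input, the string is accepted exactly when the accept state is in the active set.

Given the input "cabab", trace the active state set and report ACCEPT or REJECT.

Answer: ACCEPT

Steps:
initial (ε-close {0}): {0}
'c' @ 1: {1,2,3,4}  [accepting]
'a' @ 2: {3,4,5}  [accepting]
'b' @ 3: {3,4,5}  [accepting]
'a' @ 4: {3,4,5}  [accepting]
'b' @ 5: {3,4,5}  [accepting]
end set {3,4,5} — state 3 in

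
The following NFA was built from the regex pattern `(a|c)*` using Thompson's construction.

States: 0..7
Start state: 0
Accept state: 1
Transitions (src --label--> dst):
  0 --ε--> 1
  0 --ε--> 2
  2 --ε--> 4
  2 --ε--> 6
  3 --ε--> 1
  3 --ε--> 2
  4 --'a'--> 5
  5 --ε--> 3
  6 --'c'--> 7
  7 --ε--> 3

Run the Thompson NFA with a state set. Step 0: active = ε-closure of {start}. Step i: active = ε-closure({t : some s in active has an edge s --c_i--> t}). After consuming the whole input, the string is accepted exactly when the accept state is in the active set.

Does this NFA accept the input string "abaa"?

start: ε-closure({0}) = {0,1,2,4,6}
'a' @ 1: {1,2,3,4,5,6}  ✓accept
'b' @ 2: {}  — dead — no transitions
rest 'aa' ignored (set empty)
after full input: {}  (accept=1 not in)

Answer: REJECT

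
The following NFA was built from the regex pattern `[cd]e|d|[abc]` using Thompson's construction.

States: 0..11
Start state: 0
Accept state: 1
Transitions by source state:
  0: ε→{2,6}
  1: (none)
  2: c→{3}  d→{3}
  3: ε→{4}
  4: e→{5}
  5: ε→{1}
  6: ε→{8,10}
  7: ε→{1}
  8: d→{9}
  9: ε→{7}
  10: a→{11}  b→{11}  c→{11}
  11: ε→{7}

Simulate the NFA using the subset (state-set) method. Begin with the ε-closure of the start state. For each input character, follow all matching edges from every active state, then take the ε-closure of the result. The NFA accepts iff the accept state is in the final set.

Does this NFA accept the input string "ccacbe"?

Answer: REJECT

Steps:
S₀ = ε-closure({0}) = {0,2,6,8,10}
'c' @ 1: {1,3,4,7,11}  (accept∈set)
'c' @ 2: {}  — no active states
rest 'acbe' ignored (set empty)
end set {} — state 1 not in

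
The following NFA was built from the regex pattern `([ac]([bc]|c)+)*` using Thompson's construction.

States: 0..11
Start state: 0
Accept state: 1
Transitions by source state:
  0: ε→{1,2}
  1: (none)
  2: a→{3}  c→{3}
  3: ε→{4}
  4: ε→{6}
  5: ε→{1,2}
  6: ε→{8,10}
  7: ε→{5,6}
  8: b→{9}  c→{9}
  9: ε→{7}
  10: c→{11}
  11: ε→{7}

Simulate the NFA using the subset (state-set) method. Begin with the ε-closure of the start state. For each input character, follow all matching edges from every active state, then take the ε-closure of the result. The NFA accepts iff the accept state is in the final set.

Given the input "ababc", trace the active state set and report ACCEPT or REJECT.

Answer: ACCEPT

Trace:
initial (ε-close {0}): {0,1,2}
'a' @ 1: {3,4,6,8,10}
'b' @ 2: {1,2,5,6,7,8,9,10}  ✓accept
'a' @ 3: {3,4,6,8,10}
'b' @ 4: {1,2,5,6,7,8,9,10}  ✓accept
'c' @ 5: {1,2,3,4,5,6,7,8,9,10,11}  ✓accept
end set {1,2,3,4,5,6,7,8,9,10,11} — state 1 in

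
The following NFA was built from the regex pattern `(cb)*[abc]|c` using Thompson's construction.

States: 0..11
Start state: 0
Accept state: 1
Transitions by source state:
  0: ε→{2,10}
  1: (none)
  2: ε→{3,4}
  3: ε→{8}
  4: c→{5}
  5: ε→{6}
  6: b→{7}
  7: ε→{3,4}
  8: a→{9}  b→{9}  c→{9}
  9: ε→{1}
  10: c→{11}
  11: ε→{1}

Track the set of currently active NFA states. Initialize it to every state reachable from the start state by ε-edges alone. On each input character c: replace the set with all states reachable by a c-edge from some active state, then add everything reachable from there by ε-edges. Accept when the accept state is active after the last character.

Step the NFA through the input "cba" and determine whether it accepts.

S₀ = ε-closure({0}) = {0,2,3,4,8,10}
'c' @ 1: {1,5,6,9,11}  ✓accept
'b' @ 2: {3,4,7,8}
'a' @ 3: {1,9}  ✓accept
end set {1,9} — state 1 in

Answer: ACCEPT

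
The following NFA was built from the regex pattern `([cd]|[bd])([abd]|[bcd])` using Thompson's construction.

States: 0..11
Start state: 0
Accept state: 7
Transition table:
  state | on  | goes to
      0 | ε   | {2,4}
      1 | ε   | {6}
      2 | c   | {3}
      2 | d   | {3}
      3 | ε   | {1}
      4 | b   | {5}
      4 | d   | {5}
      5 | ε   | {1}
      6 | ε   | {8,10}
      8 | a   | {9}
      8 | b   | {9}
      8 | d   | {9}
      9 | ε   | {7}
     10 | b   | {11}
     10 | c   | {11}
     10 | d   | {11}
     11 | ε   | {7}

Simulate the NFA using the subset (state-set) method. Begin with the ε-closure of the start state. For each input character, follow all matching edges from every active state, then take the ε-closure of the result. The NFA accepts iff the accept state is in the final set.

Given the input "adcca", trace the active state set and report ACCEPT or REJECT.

Answer: REJECT

Derivation:
S₀ = ε-closure({0}) = {0,2,4}
'a' @ 1: {}  — no active states
rest 'dcca' ignored (set empty)
end set {} — state 7 not in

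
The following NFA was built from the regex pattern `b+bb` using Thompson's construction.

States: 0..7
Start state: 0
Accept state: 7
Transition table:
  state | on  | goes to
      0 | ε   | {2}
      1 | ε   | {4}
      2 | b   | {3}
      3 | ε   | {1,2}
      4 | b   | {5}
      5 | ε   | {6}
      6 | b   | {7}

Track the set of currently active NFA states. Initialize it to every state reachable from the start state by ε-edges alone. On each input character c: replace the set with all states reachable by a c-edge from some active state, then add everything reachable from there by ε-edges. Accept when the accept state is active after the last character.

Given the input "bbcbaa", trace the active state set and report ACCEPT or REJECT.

initial (ε-close {0}): {0,2}
'b' @ 1: {1,2,3,4}
'b' @ 2: {1,2,3,4,5,6}
'c' @ 3: {}  — no active states
rest 'baa' ignored (set empty)
final: {}; accept 7 not in set

Answer: REJECT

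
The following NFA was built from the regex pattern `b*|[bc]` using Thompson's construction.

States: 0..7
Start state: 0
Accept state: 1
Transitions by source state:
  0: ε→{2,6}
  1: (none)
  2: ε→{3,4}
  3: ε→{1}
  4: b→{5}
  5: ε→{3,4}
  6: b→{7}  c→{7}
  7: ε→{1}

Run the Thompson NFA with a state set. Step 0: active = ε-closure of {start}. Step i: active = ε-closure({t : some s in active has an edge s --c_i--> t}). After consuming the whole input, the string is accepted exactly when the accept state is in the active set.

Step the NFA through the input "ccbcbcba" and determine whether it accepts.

Answer: REJECT

Derivation:
S₀ = ε-closure({0}) = {0,1,2,3,4,6}
'c' @ 1: {1,7}  ✓accept
'c' @ 2: {}  — dead — no transitions
rest 'bcbcba' ignored (set empty)
end set {} — state 1 not in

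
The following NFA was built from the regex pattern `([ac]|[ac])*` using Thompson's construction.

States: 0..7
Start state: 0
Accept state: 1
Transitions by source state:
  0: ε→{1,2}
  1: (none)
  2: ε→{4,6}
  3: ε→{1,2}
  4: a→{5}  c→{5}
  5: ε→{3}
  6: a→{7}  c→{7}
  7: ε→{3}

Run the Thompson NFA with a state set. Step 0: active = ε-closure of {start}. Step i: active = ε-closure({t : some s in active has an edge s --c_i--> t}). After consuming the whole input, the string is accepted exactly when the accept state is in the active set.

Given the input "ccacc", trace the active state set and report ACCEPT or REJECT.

Answer: ACCEPT

Trace:
start: ε-closure({0}) = {0,1,2,4,6}
'c' @ 1: {1,2,3,4,5,6,7}  ✓accept
'c' @ 2: {1,2,3,4,5,6,7}  ✓accept
'a' @ 3: {1,2,3,4,5,6,7}  ✓accept
'c' @ 4: {1,2,3,4,5,6,7}  ✓accept
'c' @ 5: {1,2,3,4,5,6,7}  ✓accept
after full input: {1,2,3,4,5,6,7}  (accept=1 in)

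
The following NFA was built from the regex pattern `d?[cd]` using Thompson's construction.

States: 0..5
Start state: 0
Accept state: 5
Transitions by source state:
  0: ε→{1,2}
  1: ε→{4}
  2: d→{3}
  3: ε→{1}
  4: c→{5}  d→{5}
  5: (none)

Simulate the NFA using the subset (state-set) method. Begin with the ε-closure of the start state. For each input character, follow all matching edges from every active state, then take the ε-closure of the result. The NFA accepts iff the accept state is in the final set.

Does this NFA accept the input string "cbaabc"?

Answer: REJECT

Steps:
start: ε-closure({0}) = {0,1,2,4}
'c' @ 1: {5}  (accept∈set)
'b' @ 2: {}  — dead — no transitions
rest 'aabc' ignored (set empty)
end set {} — state 5 not in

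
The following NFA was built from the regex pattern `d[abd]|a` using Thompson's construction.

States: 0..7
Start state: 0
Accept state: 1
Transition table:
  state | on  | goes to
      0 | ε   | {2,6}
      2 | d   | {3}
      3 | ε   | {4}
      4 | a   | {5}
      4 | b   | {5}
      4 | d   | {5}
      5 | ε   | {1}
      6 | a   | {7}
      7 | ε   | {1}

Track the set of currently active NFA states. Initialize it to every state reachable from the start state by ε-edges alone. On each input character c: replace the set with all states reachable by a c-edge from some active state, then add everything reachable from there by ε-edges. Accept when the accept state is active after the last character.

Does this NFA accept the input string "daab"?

S₀ = ε-closure({0}) = {0,2,6}
'd' @ 1: {3,4}
'a' @ 2: {1,5}  ✓accept
'a' @ 3: {}  — state set empty
rest 'b' ignored (set empty)
end set {} — state 1 not in

Answer: REJECT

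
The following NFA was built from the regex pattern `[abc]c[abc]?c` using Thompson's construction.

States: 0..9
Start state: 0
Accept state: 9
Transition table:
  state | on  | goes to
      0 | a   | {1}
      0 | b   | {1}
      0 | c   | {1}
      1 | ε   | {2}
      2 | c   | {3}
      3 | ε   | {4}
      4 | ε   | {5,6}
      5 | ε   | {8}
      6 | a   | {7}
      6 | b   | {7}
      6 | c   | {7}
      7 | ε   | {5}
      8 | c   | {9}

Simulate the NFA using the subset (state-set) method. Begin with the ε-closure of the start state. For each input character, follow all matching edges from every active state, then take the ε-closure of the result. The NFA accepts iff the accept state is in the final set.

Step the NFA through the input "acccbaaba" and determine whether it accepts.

initial (ε-close {0}): {0}
'a' @ 1: {1,2}
'c' @ 2: {3,4,5,6,8}
'c' @ 3: {5,7,8,9}  ✓accept
'c' @ 4: {9}  ✓accept
'b' @ 5: {}  — state set empty
rest 'aaba' ignored (set empty)
end set {} — state 9 not in

Answer: REJECT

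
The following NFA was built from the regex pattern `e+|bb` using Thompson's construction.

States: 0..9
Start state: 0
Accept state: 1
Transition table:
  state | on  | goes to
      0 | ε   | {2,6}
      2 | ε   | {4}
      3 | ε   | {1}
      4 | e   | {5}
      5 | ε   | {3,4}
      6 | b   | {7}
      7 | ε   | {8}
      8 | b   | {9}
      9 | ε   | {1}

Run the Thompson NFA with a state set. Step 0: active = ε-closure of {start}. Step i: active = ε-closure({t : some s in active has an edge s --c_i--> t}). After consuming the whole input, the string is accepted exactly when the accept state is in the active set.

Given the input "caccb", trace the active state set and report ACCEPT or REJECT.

initial (ε-close {0}): {0,2,4,6}
'c' @ 1: {}  — state set empty
rest 'accb' ignored (set empty)
end set {} — state 1 not in

Answer: REJECT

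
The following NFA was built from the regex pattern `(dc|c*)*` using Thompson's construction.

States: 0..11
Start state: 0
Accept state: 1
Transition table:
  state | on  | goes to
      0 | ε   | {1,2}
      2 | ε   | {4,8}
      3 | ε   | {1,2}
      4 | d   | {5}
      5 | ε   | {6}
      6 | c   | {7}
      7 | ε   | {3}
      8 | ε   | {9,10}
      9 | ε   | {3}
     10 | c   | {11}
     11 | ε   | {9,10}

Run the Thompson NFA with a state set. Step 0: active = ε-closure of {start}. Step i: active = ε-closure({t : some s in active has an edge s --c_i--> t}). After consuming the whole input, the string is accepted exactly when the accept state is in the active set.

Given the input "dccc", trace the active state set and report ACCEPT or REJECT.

Answer: ACCEPT

Trace:
S₀ = ε-closure({0}) = {0,1,2,3,4,8,9,10}
'd' @ 1: {5,6}
'c' @ 2: {1,2,3,4,7,8,9,10}  [accepting]
'c' @ 3: {1,2,3,4,8,9,10,11}  [accepting]
'c' @ 4: {1,2,3,4,8,9,10,11}  [accepting]
end set {1,2,3,4,8,9,10,11} — state 1 in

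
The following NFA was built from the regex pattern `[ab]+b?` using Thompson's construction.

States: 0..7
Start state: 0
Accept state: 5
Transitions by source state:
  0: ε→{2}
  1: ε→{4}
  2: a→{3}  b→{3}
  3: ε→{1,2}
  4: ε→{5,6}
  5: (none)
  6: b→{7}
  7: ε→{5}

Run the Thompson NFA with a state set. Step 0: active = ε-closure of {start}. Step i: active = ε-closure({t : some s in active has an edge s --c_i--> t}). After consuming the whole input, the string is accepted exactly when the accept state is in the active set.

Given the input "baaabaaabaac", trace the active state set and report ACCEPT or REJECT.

Answer: REJECT

Trace:
S₀ = ε-closure({0}) = {0,2}
'b' @ 1: {1,2,3,4,5,6}  (accept∈set)
'a' @ 2: {1,2,3,4,5,6}  (accept∈set)
'a' @ 3: {1,2,3,4,5,6}  (accept∈set)
'a' @ 4: {1,2,3,4,5,6}  (accept∈set)
'b' @ 5: {1,2,3,4,5,6,7}  (accept∈set)
'a' @ 6: {1,2,3,4,5,6}  (accept∈set)
'a' @ 7: {1,2,3,4,5,6}  (accept∈set)
'a' @ 8: {1,2,3,4,5,6}  (accept∈set)
'b' @ 9: {1,2,3,4,5,6,7}  (accept∈set)
'a' @ 10: {1,2,3,4,5,6}  (accept∈set)
'a' @ 11: {1,2,3,4,5,6}  (accept∈set)
'c' @ 12: {}  — dead — no transitions
final: {}; accept 5 not in set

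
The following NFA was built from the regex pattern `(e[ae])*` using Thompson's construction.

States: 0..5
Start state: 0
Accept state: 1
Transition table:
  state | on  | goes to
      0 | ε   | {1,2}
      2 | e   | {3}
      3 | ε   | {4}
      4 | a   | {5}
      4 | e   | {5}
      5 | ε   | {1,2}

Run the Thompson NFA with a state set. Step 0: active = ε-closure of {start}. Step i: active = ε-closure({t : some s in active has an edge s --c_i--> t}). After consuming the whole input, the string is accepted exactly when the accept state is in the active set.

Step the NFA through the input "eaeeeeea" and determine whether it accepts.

start: ε-closure({0}) = {0,1,2}
'e' @ 1: {3,4}
'a' @ 2: {1,2,5}  ✓accept
'e' @ 3: {3,4}
'e' @ 4: {1,2,5}  ✓accept
'e' @ 5: {3,4}
'e' @ 6: {1,2,5}  ✓accept
'e' @ 7: {3,4}
'a' @ 8: {1,2,5}  ✓accept
end set {1,2,5} — state 1 in

Answer: ACCEPT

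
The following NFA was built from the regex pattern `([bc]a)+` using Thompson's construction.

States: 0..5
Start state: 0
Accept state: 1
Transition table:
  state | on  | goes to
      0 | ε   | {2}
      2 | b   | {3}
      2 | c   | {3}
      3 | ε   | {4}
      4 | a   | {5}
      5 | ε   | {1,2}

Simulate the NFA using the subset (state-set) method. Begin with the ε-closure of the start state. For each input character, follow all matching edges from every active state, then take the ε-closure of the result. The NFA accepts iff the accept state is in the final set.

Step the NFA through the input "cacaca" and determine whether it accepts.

Answer: ACCEPT

Steps:
S₀ = ε-closure({0}) = {0,2}
'c' @ 1: {3,4}
'a' @ 2: {1,2,5}  (accept∈set)
'c' @ 3: {3,4}
'a' @ 4: {1,2,5}  (accept∈set)
'c' @ 5: {3,4}
'a' @ 6: {1,2,5}  (accept∈set)
after full input: {1,2,5}  (accept=1 in)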